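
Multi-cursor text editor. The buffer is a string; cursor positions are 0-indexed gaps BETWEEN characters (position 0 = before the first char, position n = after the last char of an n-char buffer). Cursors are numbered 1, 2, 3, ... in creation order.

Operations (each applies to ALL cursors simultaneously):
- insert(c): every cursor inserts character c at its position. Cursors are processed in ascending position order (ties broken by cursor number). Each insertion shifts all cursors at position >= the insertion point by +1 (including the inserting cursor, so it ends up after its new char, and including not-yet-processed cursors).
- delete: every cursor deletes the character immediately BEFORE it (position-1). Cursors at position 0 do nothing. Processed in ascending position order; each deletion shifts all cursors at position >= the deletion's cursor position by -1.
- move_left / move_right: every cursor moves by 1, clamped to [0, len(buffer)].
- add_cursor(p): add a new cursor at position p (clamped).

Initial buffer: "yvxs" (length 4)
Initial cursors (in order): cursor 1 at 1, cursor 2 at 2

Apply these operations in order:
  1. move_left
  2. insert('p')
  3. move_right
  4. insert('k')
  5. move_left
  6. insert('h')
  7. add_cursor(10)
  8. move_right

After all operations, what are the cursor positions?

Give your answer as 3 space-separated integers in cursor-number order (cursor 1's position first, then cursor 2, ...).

After op 1 (move_left): buffer="yvxs" (len 4), cursors c1@0 c2@1, authorship ....
After op 2 (insert('p')): buffer="pypvxs" (len 6), cursors c1@1 c2@3, authorship 1.2...
After op 3 (move_right): buffer="pypvxs" (len 6), cursors c1@2 c2@4, authorship 1.2...
After op 4 (insert('k')): buffer="pykpvkxs" (len 8), cursors c1@3 c2@6, authorship 1.12.2..
After op 5 (move_left): buffer="pykpvkxs" (len 8), cursors c1@2 c2@5, authorship 1.12.2..
After op 6 (insert('h')): buffer="pyhkpvhkxs" (len 10), cursors c1@3 c2@7, authorship 1.112.22..
After op 7 (add_cursor(10)): buffer="pyhkpvhkxs" (len 10), cursors c1@3 c2@7 c3@10, authorship 1.112.22..
After op 8 (move_right): buffer="pyhkpvhkxs" (len 10), cursors c1@4 c2@8 c3@10, authorship 1.112.22..

Answer: 4 8 10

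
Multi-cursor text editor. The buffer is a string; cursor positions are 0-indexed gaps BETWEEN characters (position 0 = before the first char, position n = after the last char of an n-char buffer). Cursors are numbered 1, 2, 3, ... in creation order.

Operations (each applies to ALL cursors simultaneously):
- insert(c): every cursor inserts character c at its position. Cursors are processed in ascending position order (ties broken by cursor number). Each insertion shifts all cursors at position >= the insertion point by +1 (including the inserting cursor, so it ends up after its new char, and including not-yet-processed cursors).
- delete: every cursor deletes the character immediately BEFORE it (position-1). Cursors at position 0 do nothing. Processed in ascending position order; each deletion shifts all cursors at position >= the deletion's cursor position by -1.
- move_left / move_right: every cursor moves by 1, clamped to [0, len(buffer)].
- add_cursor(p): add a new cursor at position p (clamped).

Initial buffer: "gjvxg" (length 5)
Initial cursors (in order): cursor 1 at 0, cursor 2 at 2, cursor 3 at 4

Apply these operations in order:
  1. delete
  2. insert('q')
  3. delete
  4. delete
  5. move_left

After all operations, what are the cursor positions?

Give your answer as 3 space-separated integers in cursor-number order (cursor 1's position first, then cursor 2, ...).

After op 1 (delete): buffer="gvg" (len 3), cursors c1@0 c2@1 c3@2, authorship ...
After op 2 (insert('q')): buffer="qgqvqg" (len 6), cursors c1@1 c2@3 c3@5, authorship 1.2.3.
After op 3 (delete): buffer="gvg" (len 3), cursors c1@0 c2@1 c3@2, authorship ...
After op 4 (delete): buffer="g" (len 1), cursors c1@0 c2@0 c3@0, authorship .
After op 5 (move_left): buffer="g" (len 1), cursors c1@0 c2@0 c3@0, authorship .

Answer: 0 0 0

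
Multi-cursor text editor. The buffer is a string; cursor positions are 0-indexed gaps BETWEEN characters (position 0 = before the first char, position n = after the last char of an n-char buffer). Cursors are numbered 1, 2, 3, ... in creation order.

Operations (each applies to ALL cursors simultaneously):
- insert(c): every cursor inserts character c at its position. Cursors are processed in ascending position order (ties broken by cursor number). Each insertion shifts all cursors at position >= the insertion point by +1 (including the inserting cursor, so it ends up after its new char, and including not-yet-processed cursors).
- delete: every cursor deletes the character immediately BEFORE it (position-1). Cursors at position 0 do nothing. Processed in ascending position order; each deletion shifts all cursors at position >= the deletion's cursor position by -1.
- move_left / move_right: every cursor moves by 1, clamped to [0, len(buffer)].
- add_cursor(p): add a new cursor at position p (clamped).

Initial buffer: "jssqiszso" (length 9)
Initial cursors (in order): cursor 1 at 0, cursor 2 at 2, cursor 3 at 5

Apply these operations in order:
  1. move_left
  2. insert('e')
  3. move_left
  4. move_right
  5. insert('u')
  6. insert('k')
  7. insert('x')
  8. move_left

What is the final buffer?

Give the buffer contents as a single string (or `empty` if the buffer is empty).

Answer: eukxjeukxssqeukxiszso

Derivation:
After op 1 (move_left): buffer="jssqiszso" (len 9), cursors c1@0 c2@1 c3@4, authorship .........
After op 2 (insert('e')): buffer="ejessqeiszso" (len 12), cursors c1@1 c2@3 c3@7, authorship 1.2...3.....
After op 3 (move_left): buffer="ejessqeiszso" (len 12), cursors c1@0 c2@2 c3@6, authorship 1.2...3.....
After op 4 (move_right): buffer="ejessqeiszso" (len 12), cursors c1@1 c2@3 c3@7, authorship 1.2...3.....
After op 5 (insert('u')): buffer="eujeussqeuiszso" (len 15), cursors c1@2 c2@5 c3@10, authorship 11.22...33.....
After op 6 (insert('k')): buffer="eukjeukssqeukiszso" (len 18), cursors c1@3 c2@7 c3@13, authorship 111.222...333.....
After op 7 (insert('x')): buffer="eukxjeukxssqeukxiszso" (len 21), cursors c1@4 c2@9 c3@16, authorship 1111.2222...3333.....
After op 8 (move_left): buffer="eukxjeukxssqeukxiszso" (len 21), cursors c1@3 c2@8 c3@15, authorship 1111.2222...3333.....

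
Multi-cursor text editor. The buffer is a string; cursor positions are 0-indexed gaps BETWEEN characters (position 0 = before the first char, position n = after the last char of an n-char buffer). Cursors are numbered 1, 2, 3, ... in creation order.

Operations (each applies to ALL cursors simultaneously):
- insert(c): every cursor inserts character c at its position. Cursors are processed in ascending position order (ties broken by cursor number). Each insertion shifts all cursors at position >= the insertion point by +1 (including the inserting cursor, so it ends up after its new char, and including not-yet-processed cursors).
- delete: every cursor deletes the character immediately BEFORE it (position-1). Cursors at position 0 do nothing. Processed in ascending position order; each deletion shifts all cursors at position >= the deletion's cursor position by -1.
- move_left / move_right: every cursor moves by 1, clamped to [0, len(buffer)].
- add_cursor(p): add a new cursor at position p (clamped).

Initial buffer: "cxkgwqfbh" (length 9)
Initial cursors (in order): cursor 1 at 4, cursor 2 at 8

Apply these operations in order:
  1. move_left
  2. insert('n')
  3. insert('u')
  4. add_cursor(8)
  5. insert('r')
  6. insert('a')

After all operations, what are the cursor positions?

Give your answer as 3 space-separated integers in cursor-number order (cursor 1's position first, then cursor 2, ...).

After op 1 (move_left): buffer="cxkgwqfbh" (len 9), cursors c1@3 c2@7, authorship .........
After op 2 (insert('n')): buffer="cxkngwqfnbh" (len 11), cursors c1@4 c2@9, authorship ...1....2..
After op 3 (insert('u')): buffer="cxknugwqfnubh" (len 13), cursors c1@5 c2@11, authorship ...11....22..
After op 4 (add_cursor(8)): buffer="cxknugwqfnubh" (len 13), cursors c1@5 c3@8 c2@11, authorship ...11....22..
After op 5 (insert('r')): buffer="cxknurgwqrfnurbh" (len 16), cursors c1@6 c3@10 c2@14, authorship ...111...3.222..
After op 6 (insert('a')): buffer="cxknuragwqrafnurabh" (len 19), cursors c1@7 c3@12 c2@17, authorship ...1111...33.2222..

Answer: 7 17 12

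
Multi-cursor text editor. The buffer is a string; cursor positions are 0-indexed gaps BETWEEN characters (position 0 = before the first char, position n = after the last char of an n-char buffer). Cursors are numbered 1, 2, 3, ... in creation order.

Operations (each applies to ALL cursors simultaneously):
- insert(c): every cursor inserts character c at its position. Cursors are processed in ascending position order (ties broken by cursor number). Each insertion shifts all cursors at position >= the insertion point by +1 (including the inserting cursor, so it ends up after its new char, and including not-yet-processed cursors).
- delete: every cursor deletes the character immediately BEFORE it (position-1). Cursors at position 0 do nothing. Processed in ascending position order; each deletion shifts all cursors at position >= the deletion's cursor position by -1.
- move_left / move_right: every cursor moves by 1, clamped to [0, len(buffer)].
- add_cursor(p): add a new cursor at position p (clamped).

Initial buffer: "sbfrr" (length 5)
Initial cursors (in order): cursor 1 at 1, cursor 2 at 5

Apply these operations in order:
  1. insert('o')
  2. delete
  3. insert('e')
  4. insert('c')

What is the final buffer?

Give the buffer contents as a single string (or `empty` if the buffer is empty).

After op 1 (insert('o')): buffer="sobfrro" (len 7), cursors c1@2 c2@7, authorship .1....2
After op 2 (delete): buffer="sbfrr" (len 5), cursors c1@1 c2@5, authorship .....
After op 3 (insert('e')): buffer="sebfrre" (len 7), cursors c1@2 c2@7, authorship .1....2
After op 4 (insert('c')): buffer="secbfrrec" (len 9), cursors c1@3 c2@9, authorship .11....22

Answer: secbfrrec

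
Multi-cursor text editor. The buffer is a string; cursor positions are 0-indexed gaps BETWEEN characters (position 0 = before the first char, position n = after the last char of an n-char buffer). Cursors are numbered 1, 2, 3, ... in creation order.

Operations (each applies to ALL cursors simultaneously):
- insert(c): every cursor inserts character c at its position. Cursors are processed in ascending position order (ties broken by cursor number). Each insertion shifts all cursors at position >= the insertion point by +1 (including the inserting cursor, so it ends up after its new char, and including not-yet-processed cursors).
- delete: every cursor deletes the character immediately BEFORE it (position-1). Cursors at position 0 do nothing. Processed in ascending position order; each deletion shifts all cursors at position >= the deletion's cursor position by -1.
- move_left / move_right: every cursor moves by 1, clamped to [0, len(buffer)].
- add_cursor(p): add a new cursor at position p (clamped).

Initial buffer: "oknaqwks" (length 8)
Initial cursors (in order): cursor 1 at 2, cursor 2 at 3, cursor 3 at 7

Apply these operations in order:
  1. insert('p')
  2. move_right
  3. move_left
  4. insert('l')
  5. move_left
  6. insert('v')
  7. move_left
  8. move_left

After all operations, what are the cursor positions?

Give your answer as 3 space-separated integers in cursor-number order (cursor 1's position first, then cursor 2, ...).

After op 1 (insert('p')): buffer="okpnpaqwkps" (len 11), cursors c1@3 c2@5 c3@10, authorship ..1.2....3.
After op 2 (move_right): buffer="okpnpaqwkps" (len 11), cursors c1@4 c2@6 c3@11, authorship ..1.2....3.
After op 3 (move_left): buffer="okpnpaqwkps" (len 11), cursors c1@3 c2@5 c3@10, authorship ..1.2....3.
After op 4 (insert('l')): buffer="okplnplaqwkpls" (len 14), cursors c1@4 c2@7 c3@13, authorship ..11.22....33.
After op 5 (move_left): buffer="okplnplaqwkpls" (len 14), cursors c1@3 c2@6 c3@12, authorship ..11.22....33.
After op 6 (insert('v')): buffer="okpvlnpvlaqwkpvls" (len 17), cursors c1@4 c2@8 c3@15, authorship ..111.222....333.
After op 7 (move_left): buffer="okpvlnpvlaqwkpvls" (len 17), cursors c1@3 c2@7 c3@14, authorship ..111.222....333.
After op 8 (move_left): buffer="okpvlnpvlaqwkpvls" (len 17), cursors c1@2 c2@6 c3@13, authorship ..111.222....333.

Answer: 2 6 13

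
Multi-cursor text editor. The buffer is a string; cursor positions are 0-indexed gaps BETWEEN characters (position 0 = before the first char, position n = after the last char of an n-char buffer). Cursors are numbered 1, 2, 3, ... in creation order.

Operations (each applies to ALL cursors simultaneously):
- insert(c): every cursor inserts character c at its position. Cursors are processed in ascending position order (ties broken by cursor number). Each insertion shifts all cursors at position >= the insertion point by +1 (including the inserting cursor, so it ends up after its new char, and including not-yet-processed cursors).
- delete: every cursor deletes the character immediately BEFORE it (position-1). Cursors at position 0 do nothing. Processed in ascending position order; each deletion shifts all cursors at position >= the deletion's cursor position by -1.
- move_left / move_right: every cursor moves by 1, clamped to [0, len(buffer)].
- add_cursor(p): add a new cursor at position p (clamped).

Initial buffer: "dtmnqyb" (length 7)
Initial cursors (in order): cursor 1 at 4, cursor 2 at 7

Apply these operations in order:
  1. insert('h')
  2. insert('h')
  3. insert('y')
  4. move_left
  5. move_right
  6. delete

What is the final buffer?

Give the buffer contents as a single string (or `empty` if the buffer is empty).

After op 1 (insert('h')): buffer="dtmnhqybh" (len 9), cursors c1@5 c2@9, authorship ....1...2
After op 2 (insert('h')): buffer="dtmnhhqybhh" (len 11), cursors c1@6 c2@11, authorship ....11...22
After op 3 (insert('y')): buffer="dtmnhhyqybhhy" (len 13), cursors c1@7 c2@13, authorship ....111...222
After op 4 (move_left): buffer="dtmnhhyqybhhy" (len 13), cursors c1@6 c2@12, authorship ....111...222
After op 5 (move_right): buffer="dtmnhhyqybhhy" (len 13), cursors c1@7 c2@13, authorship ....111...222
After op 6 (delete): buffer="dtmnhhqybhh" (len 11), cursors c1@6 c2@11, authorship ....11...22

Answer: dtmnhhqybhh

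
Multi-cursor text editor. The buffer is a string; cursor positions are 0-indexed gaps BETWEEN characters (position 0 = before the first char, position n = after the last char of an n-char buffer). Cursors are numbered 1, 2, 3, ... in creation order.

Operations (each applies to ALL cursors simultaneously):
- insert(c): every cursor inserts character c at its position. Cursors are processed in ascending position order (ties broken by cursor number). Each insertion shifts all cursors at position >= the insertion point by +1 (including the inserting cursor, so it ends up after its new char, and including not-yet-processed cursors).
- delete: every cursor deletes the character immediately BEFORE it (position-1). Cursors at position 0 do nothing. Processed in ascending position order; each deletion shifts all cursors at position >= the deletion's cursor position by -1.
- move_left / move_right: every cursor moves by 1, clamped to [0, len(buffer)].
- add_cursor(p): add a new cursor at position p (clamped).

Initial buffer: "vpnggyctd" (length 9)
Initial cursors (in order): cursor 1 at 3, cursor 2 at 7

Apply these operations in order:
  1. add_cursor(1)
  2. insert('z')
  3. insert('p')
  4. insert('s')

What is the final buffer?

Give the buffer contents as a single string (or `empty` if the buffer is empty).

After op 1 (add_cursor(1)): buffer="vpnggyctd" (len 9), cursors c3@1 c1@3 c2@7, authorship .........
After op 2 (insert('z')): buffer="vzpnzggycztd" (len 12), cursors c3@2 c1@5 c2@10, authorship .3..1....2..
After op 3 (insert('p')): buffer="vzppnzpggyczptd" (len 15), cursors c3@3 c1@7 c2@13, authorship .33..11....22..
After op 4 (insert('s')): buffer="vzpspnzpsggyczpstd" (len 18), cursors c3@4 c1@9 c2@16, authorship .333..111....222..

Answer: vzpspnzpsggyczpstd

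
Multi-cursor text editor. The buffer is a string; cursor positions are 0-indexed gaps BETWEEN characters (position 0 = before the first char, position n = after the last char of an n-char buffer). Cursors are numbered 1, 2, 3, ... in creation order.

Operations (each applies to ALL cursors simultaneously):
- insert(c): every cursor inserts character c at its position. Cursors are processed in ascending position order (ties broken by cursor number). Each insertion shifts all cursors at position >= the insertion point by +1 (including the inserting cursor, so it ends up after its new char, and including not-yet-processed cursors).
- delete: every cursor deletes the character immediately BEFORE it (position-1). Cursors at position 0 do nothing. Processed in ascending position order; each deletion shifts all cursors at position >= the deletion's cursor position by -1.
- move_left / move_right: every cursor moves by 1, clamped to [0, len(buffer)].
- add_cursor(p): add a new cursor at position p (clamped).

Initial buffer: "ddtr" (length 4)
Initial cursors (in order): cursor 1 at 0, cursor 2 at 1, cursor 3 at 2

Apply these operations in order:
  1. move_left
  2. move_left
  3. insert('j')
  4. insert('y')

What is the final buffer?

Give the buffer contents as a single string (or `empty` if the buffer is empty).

After op 1 (move_left): buffer="ddtr" (len 4), cursors c1@0 c2@0 c3@1, authorship ....
After op 2 (move_left): buffer="ddtr" (len 4), cursors c1@0 c2@0 c3@0, authorship ....
After op 3 (insert('j')): buffer="jjjddtr" (len 7), cursors c1@3 c2@3 c3@3, authorship 123....
After op 4 (insert('y')): buffer="jjjyyyddtr" (len 10), cursors c1@6 c2@6 c3@6, authorship 123123....

Answer: jjjyyyddtr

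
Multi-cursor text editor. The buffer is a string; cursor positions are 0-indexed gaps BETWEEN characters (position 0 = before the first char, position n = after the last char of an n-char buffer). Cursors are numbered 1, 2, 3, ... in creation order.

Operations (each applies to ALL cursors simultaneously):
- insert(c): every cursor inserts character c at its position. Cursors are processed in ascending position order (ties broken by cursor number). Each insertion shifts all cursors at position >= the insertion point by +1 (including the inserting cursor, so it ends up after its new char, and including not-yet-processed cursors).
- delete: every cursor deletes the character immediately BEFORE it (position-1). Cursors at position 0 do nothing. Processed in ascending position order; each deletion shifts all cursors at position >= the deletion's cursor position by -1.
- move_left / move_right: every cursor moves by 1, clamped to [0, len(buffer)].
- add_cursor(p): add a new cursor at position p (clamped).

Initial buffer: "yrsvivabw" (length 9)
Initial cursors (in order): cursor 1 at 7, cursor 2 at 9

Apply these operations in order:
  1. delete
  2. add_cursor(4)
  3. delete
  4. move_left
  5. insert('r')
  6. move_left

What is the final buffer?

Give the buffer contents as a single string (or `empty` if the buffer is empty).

Answer: yrrsrri

Derivation:
After op 1 (delete): buffer="yrsvivb" (len 7), cursors c1@6 c2@7, authorship .......
After op 2 (add_cursor(4)): buffer="yrsvivb" (len 7), cursors c3@4 c1@6 c2@7, authorship .......
After op 3 (delete): buffer="yrsi" (len 4), cursors c3@3 c1@4 c2@4, authorship ....
After op 4 (move_left): buffer="yrsi" (len 4), cursors c3@2 c1@3 c2@3, authorship ....
After op 5 (insert('r')): buffer="yrrsrri" (len 7), cursors c3@3 c1@6 c2@6, authorship ..3.12.
After op 6 (move_left): buffer="yrrsrri" (len 7), cursors c3@2 c1@5 c2@5, authorship ..3.12.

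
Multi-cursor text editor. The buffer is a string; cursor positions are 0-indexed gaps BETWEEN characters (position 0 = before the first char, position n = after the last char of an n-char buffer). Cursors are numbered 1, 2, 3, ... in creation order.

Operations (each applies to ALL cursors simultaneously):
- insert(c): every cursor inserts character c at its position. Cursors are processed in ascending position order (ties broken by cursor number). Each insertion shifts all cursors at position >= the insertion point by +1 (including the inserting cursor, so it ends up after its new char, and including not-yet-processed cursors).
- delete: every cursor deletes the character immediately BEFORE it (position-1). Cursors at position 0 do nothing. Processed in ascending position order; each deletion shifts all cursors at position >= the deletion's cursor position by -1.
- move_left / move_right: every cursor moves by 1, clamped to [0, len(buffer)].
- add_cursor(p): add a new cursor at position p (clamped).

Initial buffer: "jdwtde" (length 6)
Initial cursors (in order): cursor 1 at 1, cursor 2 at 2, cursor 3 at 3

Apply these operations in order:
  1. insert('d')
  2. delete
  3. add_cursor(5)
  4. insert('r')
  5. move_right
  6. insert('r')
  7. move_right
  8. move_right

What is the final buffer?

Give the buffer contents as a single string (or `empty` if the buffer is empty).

After op 1 (insert('d')): buffer="jdddwdtde" (len 9), cursors c1@2 c2@4 c3@6, authorship .1.2.3...
After op 2 (delete): buffer="jdwtde" (len 6), cursors c1@1 c2@2 c3@3, authorship ......
After op 3 (add_cursor(5)): buffer="jdwtde" (len 6), cursors c1@1 c2@2 c3@3 c4@5, authorship ......
After op 4 (insert('r')): buffer="jrdrwrtdre" (len 10), cursors c1@2 c2@4 c3@6 c4@9, authorship .1.2.3..4.
After op 5 (move_right): buffer="jrdrwrtdre" (len 10), cursors c1@3 c2@5 c3@7 c4@10, authorship .1.2.3..4.
After op 6 (insert('r')): buffer="jrdrrwrrtrdrer" (len 14), cursors c1@4 c2@7 c3@10 c4@14, authorship .1.12.23.3.4.4
After op 7 (move_right): buffer="jrdrrwrrtrdrer" (len 14), cursors c1@5 c2@8 c3@11 c4@14, authorship .1.12.23.3.4.4
After op 8 (move_right): buffer="jrdrrwrrtrdrer" (len 14), cursors c1@6 c2@9 c3@12 c4@14, authorship .1.12.23.3.4.4

Answer: jrdrrwrrtrdrer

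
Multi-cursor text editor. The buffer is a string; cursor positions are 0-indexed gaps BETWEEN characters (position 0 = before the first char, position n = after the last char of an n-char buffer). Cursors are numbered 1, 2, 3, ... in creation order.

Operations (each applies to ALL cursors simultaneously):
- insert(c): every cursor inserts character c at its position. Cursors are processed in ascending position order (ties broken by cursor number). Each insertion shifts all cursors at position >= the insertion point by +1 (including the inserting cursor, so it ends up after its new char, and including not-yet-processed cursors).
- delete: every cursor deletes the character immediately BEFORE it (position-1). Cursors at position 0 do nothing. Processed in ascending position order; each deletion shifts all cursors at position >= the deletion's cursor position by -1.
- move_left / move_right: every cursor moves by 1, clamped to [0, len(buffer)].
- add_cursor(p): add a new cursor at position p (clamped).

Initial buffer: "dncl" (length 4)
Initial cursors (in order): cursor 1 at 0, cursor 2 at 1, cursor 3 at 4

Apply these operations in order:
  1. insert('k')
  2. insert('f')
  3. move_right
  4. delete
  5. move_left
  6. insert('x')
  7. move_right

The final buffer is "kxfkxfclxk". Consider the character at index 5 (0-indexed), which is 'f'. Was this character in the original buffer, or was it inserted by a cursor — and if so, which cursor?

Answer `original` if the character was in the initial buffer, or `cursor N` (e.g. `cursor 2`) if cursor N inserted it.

Answer: cursor 2

Derivation:
After op 1 (insert('k')): buffer="kdknclk" (len 7), cursors c1@1 c2@3 c3@7, authorship 1.2...3
After op 2 (insert('f')): buffer="kfdkfnclkf" (len 10), cursors c1@2 c2@5 c3@10, authorship 11.22...33
After op 3 (move_right): buffer="kfdkfnclkf" (len 10), cursors c1@3 c2@6 c3@10, authorship 11.22...33
After op 4 (delete): buffer="kfkfclk" (len 7), cursors c1@2 c2@4 c3@7, authorship 1122..3
After op 5 (move_left): buffer="kfkfclk" (len 7), cursors c1@1 c2@3 c3@6, authorship 1122..3
After op 6 (insert('x')): buffer="kxfkxfclxk" (len 10), cursors c1@2 c2@5 c3@9, authorship 111222..33
After op 7 (move_right): buffer="kxfkxfclxk" (len 10), cursors c1@3 c2@6 c3@10, authorship 111222..33
Authorship (.=original, N=cursor N): 1 1 1 2 2 2 . . 3 3
Index 5: author = 2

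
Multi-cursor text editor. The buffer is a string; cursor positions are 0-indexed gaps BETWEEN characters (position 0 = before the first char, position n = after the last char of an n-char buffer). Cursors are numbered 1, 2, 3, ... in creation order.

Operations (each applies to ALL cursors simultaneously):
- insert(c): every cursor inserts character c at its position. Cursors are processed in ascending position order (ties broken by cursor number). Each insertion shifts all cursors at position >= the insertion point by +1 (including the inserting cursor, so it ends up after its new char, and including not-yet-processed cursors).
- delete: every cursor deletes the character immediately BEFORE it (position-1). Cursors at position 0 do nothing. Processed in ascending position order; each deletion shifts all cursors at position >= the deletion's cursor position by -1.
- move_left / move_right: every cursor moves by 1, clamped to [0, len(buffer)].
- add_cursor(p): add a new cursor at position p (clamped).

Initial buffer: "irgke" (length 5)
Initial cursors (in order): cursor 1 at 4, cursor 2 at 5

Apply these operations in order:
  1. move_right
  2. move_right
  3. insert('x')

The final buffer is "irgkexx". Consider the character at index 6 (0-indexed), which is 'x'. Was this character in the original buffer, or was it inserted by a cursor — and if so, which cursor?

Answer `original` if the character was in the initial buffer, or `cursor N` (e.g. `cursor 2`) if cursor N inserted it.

After op 1 (move_right): buffer="irgke" (len 5), cursors c1@5 c2@5, authorship .....
After op 2 (move_right): buffer="irgke" (len 5), cursors c1@5 c2@5, authorship .....
After op 3 (insert('x')): buffer="irgkexx" (len 7), cursors c1@7 c2@7, authorship .....12
Authorship (.=original, N=cursor N): . . . . . 1 2
Index 6: author = 2

Answer: cursor 2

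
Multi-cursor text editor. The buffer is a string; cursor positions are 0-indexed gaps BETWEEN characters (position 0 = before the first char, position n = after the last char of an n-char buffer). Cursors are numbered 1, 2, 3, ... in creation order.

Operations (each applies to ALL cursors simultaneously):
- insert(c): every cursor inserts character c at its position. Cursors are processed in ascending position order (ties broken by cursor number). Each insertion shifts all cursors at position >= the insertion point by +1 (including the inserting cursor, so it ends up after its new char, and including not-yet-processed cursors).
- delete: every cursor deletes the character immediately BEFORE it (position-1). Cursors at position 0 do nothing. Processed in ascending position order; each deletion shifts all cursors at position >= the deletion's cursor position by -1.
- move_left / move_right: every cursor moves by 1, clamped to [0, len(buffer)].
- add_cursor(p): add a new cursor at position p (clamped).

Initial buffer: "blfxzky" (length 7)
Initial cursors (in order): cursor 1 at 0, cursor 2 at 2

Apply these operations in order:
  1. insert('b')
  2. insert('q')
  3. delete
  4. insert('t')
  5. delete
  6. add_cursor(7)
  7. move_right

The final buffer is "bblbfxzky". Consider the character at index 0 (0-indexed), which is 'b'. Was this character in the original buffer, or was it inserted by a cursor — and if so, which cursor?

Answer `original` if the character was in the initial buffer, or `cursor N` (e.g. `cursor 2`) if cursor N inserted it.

Answer: cursor 1

Derivation:
After op 1 (insert('b')): buffer="bblbfxzky" (len 9), cursors c1@1 c2@4, authorship 1..2.....
After op 2 (insert('q')): buffer="bqblbqfxzky" (len 11), cursors c1@2 c2@6, authorship 11..22.....
After op 3 (delete): buffer="bblbfxzky" (len 9), cursors c1@1 c2@4, authorship 1..2.....
After op 4 (insert('t')): buffer="btblbtfxzky" (len 11), cursors c1@2 c2@6, authorship 11..22.....
After op 5 (delete): buffer="bblbfxzky" (len 9), cursors c1@1 c2@4, authorship 1..2.....
After op 6 (add_cursor(7)): buffer="bblbfxzky" (len 9), cursors c1@1 c2@4 c3@7, authorship 1..2.....
After op 7 (move_right): buffer="bblbfxzky" (len 9), cursors c1@2 c2@5 c3@8, authorship 1..2.....
Authorship (.=original, N=cursor N): 1 . . 2 . . . . .
Index 0: author = 1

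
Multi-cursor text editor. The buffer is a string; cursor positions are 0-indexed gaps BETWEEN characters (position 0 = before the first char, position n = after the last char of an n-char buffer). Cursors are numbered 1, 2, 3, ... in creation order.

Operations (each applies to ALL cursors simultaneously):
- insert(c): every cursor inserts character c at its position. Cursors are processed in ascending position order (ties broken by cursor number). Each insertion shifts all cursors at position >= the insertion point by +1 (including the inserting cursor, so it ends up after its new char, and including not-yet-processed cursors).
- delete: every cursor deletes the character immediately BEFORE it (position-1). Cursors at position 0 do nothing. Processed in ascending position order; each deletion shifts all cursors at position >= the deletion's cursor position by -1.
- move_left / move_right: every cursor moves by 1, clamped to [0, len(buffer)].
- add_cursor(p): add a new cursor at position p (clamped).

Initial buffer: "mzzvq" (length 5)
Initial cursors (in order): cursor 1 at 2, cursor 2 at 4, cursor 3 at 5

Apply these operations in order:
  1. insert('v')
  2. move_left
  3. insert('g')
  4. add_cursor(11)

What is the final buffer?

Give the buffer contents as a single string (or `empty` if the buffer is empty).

Answer: mzgvzvgvqgv

Derivation:
After op 1 (insert('v')): buffer="mzvzvvqv" (len 8), cursors c1@3 c2@6 c3@8, authorship ..1..2.3
After op 2 (move_left): buffer="mzvzvvqv" (len 8), cursors c1@2 c2@5 c3@7, authorship ..1..2.3
After op 3 (insert('g')): buffer="mzgvzvgvqgv" (len 11), cursors c1@3 c2@7 c3@10, authorship ..11..22.33
After op 4 (add_cursor(11)): buffer="mzgvzvgvqgv" (len 11), cursors c1@3 c2@7 c3@10 c4@11, authorship ..11..22.33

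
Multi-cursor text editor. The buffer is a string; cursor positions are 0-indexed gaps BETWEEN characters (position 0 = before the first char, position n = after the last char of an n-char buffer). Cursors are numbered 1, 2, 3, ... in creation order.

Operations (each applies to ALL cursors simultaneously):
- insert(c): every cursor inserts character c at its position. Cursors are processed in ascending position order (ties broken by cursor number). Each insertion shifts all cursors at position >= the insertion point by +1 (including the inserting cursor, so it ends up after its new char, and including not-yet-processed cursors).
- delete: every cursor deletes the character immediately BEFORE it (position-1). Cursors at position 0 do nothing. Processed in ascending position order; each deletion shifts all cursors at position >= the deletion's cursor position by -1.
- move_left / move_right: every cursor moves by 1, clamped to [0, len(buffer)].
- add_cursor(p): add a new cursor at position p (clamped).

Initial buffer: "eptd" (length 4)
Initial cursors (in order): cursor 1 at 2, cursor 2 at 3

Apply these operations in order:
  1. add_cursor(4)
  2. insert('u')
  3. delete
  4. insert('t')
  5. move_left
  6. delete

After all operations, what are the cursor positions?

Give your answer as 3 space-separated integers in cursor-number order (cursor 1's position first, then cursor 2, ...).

After op 1 (add_cursor(4)): buffer="eptd" (len 4), cursors c1@2 c2@3 c3@4, authorship ....
After op 2 (insert('u')): buffer="eputudu" (len 7), cursors c1@3 c2@5 c3@7, authorship ..1.2.3
After op 3 (delete): buffer="eptd" (len 4), cursors c1@2 c2@3 c3@4, authorship ....
After op 4 (insert('t')): buffer="eptttdt" (len 7), cursors c1@3 c2@5 c3@7, authorship ..1.2.3
After op 5 (move_left): buffer="eptttdt" (len 7), cursors c1@2 c2@4 c3@6, authorship ..1.2.3
After op 6 (delete): buffer="ettt" (len 4), cursors c1@1 c2@2 c3@3, authorship .123

Answer: 1 2 3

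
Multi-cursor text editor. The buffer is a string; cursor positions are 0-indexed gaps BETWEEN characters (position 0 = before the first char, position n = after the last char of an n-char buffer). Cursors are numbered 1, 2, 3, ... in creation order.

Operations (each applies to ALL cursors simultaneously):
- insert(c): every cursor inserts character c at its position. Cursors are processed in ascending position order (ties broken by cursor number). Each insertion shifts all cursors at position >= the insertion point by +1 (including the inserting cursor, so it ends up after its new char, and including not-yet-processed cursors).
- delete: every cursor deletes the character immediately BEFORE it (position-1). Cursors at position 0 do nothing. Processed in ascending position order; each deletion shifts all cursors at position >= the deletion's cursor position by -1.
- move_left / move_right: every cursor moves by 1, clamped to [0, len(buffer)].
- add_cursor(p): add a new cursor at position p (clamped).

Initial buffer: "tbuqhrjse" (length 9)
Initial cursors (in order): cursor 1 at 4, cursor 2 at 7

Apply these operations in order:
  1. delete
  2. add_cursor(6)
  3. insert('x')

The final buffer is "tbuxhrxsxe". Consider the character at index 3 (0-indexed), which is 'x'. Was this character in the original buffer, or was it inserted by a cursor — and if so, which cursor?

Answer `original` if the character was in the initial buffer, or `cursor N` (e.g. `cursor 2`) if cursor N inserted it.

After op 1 (delete): buffer="tbuhrse" (len 7), cursors c1@3 c2@5, authorship .......
After op 2 (add_cursor(6)): buffer="tbuhrse" (len 7), cursors c1@3 c2@5 c3@6, authorship .......
After op 3 (insert('x')): buffer="tbuxhrxsxe" (len 10), cursors c1@4 c2@7 c3@9, authorship ...1..2.3.
Authorship (.=original, N=cursor N): . . . 1 . . 2 . 3 .
Index 3: author = 1

Answer: cursor 1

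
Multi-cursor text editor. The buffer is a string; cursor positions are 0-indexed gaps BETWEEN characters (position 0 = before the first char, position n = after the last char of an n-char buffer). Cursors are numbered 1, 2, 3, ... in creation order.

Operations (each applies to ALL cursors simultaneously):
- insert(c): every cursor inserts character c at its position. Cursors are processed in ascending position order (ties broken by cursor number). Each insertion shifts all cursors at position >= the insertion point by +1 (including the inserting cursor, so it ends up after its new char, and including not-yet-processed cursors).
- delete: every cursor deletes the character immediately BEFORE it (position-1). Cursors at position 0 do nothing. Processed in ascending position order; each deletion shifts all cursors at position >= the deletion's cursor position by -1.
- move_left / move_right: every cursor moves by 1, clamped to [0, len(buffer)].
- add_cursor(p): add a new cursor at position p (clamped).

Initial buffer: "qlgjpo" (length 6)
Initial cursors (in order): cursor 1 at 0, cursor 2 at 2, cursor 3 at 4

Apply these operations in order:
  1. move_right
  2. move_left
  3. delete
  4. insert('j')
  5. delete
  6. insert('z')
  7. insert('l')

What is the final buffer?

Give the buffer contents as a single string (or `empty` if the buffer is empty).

After op 1 (move_right): buffer="qlgjpo" (len 6), cursors c1@1 c2@3 c3@5, authorship ......
After op 2 (move_left): buffer="qlgjpo" (len 6), cursors c1@0 c2@2 c3@4, authorship ......
After op 3 (delete): buffer="qgpo" (len 4), cursors c1@0 c2@1 c3@2, authorship ....
After op 4 (insert('j')): buffer="jqjgjpo" (len 7), cursors c1@1 c2@3 c3@5, authorship 1.2.3..
After op 5 (delete): buffer="qgpo" (len 4), cursors c1@0 c2@1 c3@2, authorship ....
After op 6 (insert('z')): buffer="zqzgzpo" (len 7), cursors c1@1 c2@3 c3@5, authorship 1.2.3..
After op 7 (insert('l')): buffer="zlqzlgzlpo" (len 10), cursors c1@2 c2@5 c3@8, authorship 11.22.33..

Answer: zlqzlgzlpo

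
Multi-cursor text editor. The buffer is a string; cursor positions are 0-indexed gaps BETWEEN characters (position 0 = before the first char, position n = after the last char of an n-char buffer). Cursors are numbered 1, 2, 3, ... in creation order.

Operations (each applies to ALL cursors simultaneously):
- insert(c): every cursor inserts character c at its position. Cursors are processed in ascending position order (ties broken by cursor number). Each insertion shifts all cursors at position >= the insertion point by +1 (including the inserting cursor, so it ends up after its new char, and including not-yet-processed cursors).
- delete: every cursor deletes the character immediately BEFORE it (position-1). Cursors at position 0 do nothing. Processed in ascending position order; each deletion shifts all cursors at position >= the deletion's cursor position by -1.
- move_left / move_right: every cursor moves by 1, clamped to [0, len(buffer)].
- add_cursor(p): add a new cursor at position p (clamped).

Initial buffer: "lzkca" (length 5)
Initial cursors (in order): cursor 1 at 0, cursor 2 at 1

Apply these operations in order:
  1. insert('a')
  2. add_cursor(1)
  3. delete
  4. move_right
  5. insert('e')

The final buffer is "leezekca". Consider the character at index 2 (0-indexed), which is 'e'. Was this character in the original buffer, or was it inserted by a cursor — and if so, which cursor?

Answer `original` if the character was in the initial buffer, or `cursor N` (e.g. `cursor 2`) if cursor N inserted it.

After op 1 (insert('a')): buffer="alazkca" (len 7), cursors c1@1 c2@3, authorship 1.2....
After op 2 (add_cursor(1)): buffer="alazkca" (len 7), cursors c1@1 c3@1 c2@3, authorship 1.2....
After op 3 (delete): buffer="lzkca" (len 5), cursors c1@0 c3@0 c2@1, authorship .....
After op 4 (move_right): buffer="lzkca" (len 5), cursors c1@1 c3@1 c2@2, authorship .....
After op 5 (insert('e')): buffer="leezekca" (len 8), cursors c1@3 c3@3 c2@5, authorship .13.2...
Authorship (.=original, N=cursor N): . 1 3 . 2 . . .
Index 2: author = 3

Answer: cursor 3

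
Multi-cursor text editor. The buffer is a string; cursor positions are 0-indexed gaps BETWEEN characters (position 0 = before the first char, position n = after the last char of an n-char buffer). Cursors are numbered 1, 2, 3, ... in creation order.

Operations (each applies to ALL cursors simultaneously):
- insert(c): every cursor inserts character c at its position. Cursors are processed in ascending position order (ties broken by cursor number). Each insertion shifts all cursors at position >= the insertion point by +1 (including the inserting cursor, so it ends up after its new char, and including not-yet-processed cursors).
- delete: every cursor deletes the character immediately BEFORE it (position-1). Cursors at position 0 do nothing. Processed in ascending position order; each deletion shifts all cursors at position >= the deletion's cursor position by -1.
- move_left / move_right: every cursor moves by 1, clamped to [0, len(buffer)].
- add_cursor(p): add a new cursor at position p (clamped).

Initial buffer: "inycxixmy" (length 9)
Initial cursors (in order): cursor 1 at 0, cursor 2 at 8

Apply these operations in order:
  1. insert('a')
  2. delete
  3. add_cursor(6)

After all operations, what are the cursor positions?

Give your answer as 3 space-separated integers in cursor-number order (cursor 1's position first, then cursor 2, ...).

Answer: 0 8 6

Derivation:
After op 1 (insert('a')): buffer="ainycxixmay" (len 11), cursors c1@1 c2@10, authorship 1........2.
After op 2 (delete): buffer="inycxixmy" (len 9), cursors c1@0 c2@8, authorship .........
After op 3 (add_cursor(6)): buffer="inycxixmy" (len 9), cursors c1@0 c3@6 c2@8, authorship .........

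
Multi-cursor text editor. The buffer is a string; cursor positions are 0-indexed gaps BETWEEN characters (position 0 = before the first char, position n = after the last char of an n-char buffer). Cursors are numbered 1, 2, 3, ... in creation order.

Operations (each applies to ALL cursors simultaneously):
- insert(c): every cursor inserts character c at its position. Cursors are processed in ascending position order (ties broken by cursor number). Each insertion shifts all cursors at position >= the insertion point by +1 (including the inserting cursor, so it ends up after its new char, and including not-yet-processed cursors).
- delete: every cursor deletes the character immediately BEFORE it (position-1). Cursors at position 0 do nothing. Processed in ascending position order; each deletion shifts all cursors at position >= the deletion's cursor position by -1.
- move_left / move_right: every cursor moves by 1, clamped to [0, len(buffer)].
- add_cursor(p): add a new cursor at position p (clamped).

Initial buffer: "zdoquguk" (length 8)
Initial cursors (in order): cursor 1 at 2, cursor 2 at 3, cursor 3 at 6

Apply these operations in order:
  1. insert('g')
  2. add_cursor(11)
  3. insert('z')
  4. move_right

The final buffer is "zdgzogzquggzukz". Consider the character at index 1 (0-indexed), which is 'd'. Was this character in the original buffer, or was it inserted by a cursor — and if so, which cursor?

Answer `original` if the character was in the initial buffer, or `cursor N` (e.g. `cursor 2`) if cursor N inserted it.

Answer: original

Derivation:
After op 1 (insert('g')): buffer="zdgogqugguk" (len 11), cursors c1@3 c2@5 c3@9, authorship ..1.2...3..
After op 2 (add_cursor(11)): buffer="zdgogqugguk" (len 11), cursors c1@3 c2@5 c3@9 c4@11, authorship ..1.2...3..
After op 3 (insert('z')): buffer="zdgzogzquggzukz" (len 15), cursors c1@4 c2@7 c3@12 c4@15, authorship ..11.22...33..4
After op 4 (move_right): buffer="zdgzogzquggzukz" (len 15), cursors c1@5 c2@8 c3@13 c4@15, authorship ..11.22...33..4
Authorship (.=original, N=cursor N): . . 1 1 . 2 2 . . . 3 3 . . 4
Index 1: author = original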